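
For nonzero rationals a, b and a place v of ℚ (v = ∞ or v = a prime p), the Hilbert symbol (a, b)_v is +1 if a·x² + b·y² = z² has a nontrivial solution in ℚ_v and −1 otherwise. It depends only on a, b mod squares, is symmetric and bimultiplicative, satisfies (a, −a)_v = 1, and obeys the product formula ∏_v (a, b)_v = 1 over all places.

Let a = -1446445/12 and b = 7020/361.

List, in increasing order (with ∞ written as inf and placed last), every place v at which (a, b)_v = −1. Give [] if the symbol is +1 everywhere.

[3, 5, 7, 11]

Mod squares: a ≡ -15015, b ≡ 195. Check v ∈ {∞, 2, 3, 5, 7, 11, 13, 17, 19}.
v=2: v_2(a)=-2, v_2(b)=2; units ≡ 1, 3 (mod 8); ε·ε+αω+βω = 0·1+-2·1+2·0 ≡ 0  ⇒  (a,b)_2 = +1.
v=13: a=13^1·(≡11), b=13^1·(≡2) mod 13; (11|13)=-1, (2|13)=-1; (−1)^{1·1·6}·(-1)^1·(-1)^1 = +1.
v=3: a=3^-1·(≡2), b=3^3·(≡2) mod 3; (2|3)=-1, (2|3)=-1; (−1)^{-1·3·1}·(-1)^3·(-1)^-1 = -1.
v=∞: -15015 < 0 and 195 > 0  ⇒  (a,b)_∞ = +1.
v=7: a=7^1·(≡1), b=7^0·(≡5) mod 7; (1|7)=+1, (5|7)=-1; (−1)^{1·0·3}·(+1)^0·(-1)^1 = -1.
v=19: a=19^0·(≡10), b=19^-2·(≡9) mod 19; (10|19)=-1, (9|19)=+1; (−1)^{0·-2·9}·(-1)^-2·(+1)^0 = +1.
v=17: a=17^2·(≡15), b=17^0·(≡4) mod 17; (15|17)=+1, (4|17)=+1; (−1)^{2·0·8}·(+1)^0·(+1)^2 = +1.
v=11: a=11^1·(≡10), b=11^0·(≡10) mod 11; (10|11)=-1, (10|11)=-1; (−1)^{1·0·5}·(-1)^0·(-1)^1 = -1.
v=5: a=5^1·(≡3), b=5^1·(≡4) mod 5; (3|5)=-1, (4|5)=+1; (−1)^{1·1·2}·(-1)^1·(+1)^1 = -1.
|Ram(-15015, 195)| = 4, even; anisotropic at {3, 5, 7, 11}.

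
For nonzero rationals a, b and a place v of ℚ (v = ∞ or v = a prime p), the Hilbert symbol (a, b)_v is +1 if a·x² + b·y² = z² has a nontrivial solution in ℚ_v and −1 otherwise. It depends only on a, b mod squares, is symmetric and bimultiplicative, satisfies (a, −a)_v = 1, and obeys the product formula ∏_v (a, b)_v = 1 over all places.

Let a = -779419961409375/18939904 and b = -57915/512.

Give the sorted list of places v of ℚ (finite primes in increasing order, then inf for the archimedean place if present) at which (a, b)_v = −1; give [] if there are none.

Mod squares: a ≡ -55, b ≡ -1430. Check v ∈ {∞, 2, 3, 5, 11, 13, 17}.
v=∞: -55 < 0 and -1430 < 0  ⇒  (a,b)_∞ = -1.
v=2: v_2(a)=-16, v_2(b)=-9; units ≡ 1, 5 (mod 8); ε·ε+αω+βω = 0·0+-16·1+-9·0 ≡ 0  ⇒  (a,b)_2 = +1.
v=11: a=11^3·(≡6), b=11^1·(≡8) mod 11; (6|11)=-1, (8|11)=-1; (−1)^{3·1·5}·(-1)^1·(-1)^3 = -1.
v=3: a=3^8·(≡2), b=3^4·(≡1) mod 3; (2|3)=-1, (1|3)=+1; (−1)^{8·4·1}·(-1)^4·(+1)^8 = +1.
v=5: a=5^5·(≡1), b=5^1·(≡1) mod 5; (1|5)=+1, (1|5)=+1; (−1)^{5·1·2}·(+1)^1·(+1)^5 = +1.
v=13: a=13^4·(≡1), b=13^1·(≡6) mod 13; (1|13)=+1, (6|13)=-1; (−1)^{4·1·6}·(+1)^1·(-1)^4 = +1.
v=17: a=17^-2·(≡2), b=17^0·(≡2) mod 17; (2|17)=+1, (2|17)=+1; (−1)^{-2·0·8}·(+1)^0·(+1)^-2 = +1.
Ram(-55, -1430) = {11, ∞}; no ℚ_11-point on the conic.

[11, inf]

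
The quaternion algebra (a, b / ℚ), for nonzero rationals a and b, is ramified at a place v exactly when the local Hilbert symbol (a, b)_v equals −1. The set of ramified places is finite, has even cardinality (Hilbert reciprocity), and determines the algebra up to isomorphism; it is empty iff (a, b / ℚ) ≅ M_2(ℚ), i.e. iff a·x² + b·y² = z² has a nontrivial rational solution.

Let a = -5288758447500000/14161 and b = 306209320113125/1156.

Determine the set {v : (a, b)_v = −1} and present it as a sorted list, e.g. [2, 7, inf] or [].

(a, b) ≡ (-14190, 17501) mod (ℚ^×)²; places V = {2, 3, 5, 7, 11, 13, 17, 37, 43, ∞}.
(a,b)_17: α=-2, u≡11; β=-2, v≡8 (mod 17); (11|17)=-1, (8|17)=+1; sign (−1)^0·-1^-2·+1^-2 = +1.
(a,b)_11: α=3, u≡6; β=3, v≡6 (mod 11); (6|11)=-1, (6|11)=-1; sign (−1)^1·-1^3·-1^3 = -1.
(a,b)_7: α=-2, u≡5; β=0, v≡2 (mod 7); (5|7)=-1, (2|7)=+1; sign (−1)^0·-1^0·+1^-2 = +1.
(a,b)_37: α=2, u≡15; β=3, v≡19 (mod 37); (15|37)=-1, (19|37)=-1; sign (−1)^0·-1^3·-1^2 = -1.
(a,b)_43: α=1, u≡24; β=1, v≡19 (mod 43); (24|43)=+1, (19|43)=-1; sign (−1)^1·+1^1·-1^1 = +1.
(a,b)_∞: sgn(-14190)=−, sgn(17501)=+, so +1.
(a,b)_2: α=5, β=-2; u≡1, v≡5 (mod 8); ε(u)ε(v)=0·0, αω(v)=5·1, βω(u)=-2·0; sum ≡ 1  ⇒  -1.
(a,b)_3: α=3, u≡1; β=0, v≡2 (mod 3); (1|3)=+1, (2|3)=-1; sign (−1)^0·+1^0·-1^3 = -1.
(a,b)_5: α=7, u≡2; β=4, v≡1 (mod 5); (2|5)=-1, (1|5)=+1; sign (−1)^0·-1^4·+1^7 = +1.
(a,b)_13: α=0, u≡2; β=2, v≡4 (mod 13); (2|13)=-1, (4|13)=+1; sign (−1)^0·-1^2·+1^0 = +1.
(-14190, 17501 / ℚ) ramifies at {2, 3, 11, 37}: a division algebra.

[2, 3, 11, 37]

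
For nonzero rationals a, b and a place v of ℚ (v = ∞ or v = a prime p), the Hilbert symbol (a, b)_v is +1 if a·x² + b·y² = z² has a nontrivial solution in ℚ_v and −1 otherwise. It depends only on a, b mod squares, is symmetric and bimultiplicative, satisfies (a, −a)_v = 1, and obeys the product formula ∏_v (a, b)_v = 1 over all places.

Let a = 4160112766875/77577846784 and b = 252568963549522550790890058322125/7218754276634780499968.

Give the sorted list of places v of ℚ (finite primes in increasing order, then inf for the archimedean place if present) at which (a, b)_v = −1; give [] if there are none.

[5, 23]

Mod squares: a ≡ 667, b ≡ 76245. Check v ∈ {∞, 2, 3, 5, 13, 17, 19, 23, 29}.
v=5: a=5^4·(≡3), b=5^3·(≡4) mod 5; (3|5)=-1, (4|5)=+1; (−1)^{4·3·2}·(-1)^3·(+1)^4 = -1.
v=23: a=23^1·(≡16), b=23^3·(≡13) mod 23; (16|23)=+1, (13|23)=+1; (−1)^{1·3·11}·(+1)^3·(+1)^1 = -1.
v=2: v_2(a)=-28, v_2(b)=-44; units ≡ 3, 5 (mod 8); ε·ε+αω+βω = 1·0+-28·1+-44·1 ≡ 0  ⇒  (a,b)_2 = +1.
v=17: a=17^-2·(≡8), b=17^-7·(≡7) mod 17; (8|17)=+1, (7|17)=-1; (−1)^{-2·-7·8}·(+1)^-7·(-1)^-2 = +1.
v=29: a=29^1·(≡7), b=29^4·(≡6) mod 29; (7|29)=+1, (6|29)=+1; (−1)^{1·4·14}·(+1)^4·(+1)^1 = +1.
v=19: a=19^0·(≡3), b=19^2·(≡1) mod 19; (3|19)=-1, (1|19)=+1; (−1)^{0·2·9}·(-1)^2·(+1)^0 = +1.
v=3: a=3^10·(≡1), b=3^35·(≡2) mod 3; (1|3)=+1, (2|3)=-1; (−1)^{10·35·1}·(+1)^35·(-1)^10 = +1.
v=∞: 667 > 0 and 76245 > 0  ⇒  (a,b)_∞ = +1.
v=13: a=13^2·(≡10), b=13^1·(≡5) mod 13; (10|13)=+1, (5|13)=-1; (−1)^{2·1·6}·(+1)^1·(-1)^2 = +1.
|Ram(667, 76245)| = 2, even; anisotropic at {5, 23}.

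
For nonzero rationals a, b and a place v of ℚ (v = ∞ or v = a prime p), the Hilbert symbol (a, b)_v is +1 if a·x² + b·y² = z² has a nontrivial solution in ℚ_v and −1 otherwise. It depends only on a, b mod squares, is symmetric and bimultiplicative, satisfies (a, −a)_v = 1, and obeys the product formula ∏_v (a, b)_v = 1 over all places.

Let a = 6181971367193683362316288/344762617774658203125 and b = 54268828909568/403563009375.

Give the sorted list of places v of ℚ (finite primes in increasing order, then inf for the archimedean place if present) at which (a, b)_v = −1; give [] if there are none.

[2, 3, 5, 13, 23, 37]

(a, b) ≡ (6290, 31395) mod (ℚ^×)²; places V = {2, 3, 5, 7, 13, 17, 23, 37, ∞}.
(a,b)_∞: sgn(6290)=+, sgn(31395)=+, so +1.
(a,b)_5: α=-13, u≡3; β=-5, v≡1 (mod 5); (3|5)=-1, (1|5)=+1; sign (−1)^0·-1^-5·+1^-13 = -1.
(a,b)_7: α=2, u≡4; β=1, v≡3 (mod 7); (4|7)=+1, (3|7)=-1; sign (−1)^0·+1^1·-1^2 = +1.
(a,b)_17: α=3, u≡4; β=2, v≡15 (mod 17); (4|17)=+1, (15|17)=+1; sign (−1)^0·+1^2·+1^3 = +1.
(a,b)_13: α=4, u≡2; β=1, v≡4 (mod 13); (2|13)=-1, (4|13)=+1; sign (−1)^0·-1^1·+1^4 = -1.
(a,b)_2: α=25, β=16; u≡1, v≡3 (mod 8); ε(u)ε(v)=0·1, αω(v)=25·1, βω(u)=16·0; sum ≡ 1  ⇒  -1.
(a,b)_37: α=3, u≡18; β=2, v≡19 (mod 37); (18|37)=-1, (19|37)=-1; sign (−1)^0·-1^2·-1^3 = -1.
(a,b)_23: α=2, u≡17; β=1, v≡12 (mod 23); (17|23)=-1, (12|23)=+1; sign (−1)^0·-1^1·+1^2 = -1.
(a,b)_3: α=-24, u≡2; β=-17, v≡1 (mod 3); (2|3)=-1, (1|3)=+1; sign (−1)^0·-1^-17·+1^-24 = -1.
|Ram(6290, 31395)| = 6, even; anisotropic at {2, 3, 5, 13, 23, 37}.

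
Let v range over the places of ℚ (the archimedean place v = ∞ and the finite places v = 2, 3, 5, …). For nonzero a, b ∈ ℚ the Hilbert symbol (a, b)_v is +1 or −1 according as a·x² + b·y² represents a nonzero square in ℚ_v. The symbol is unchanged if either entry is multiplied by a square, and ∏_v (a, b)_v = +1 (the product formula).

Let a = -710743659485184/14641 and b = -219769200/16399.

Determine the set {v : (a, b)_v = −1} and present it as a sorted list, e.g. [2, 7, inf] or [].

(a, b) ≡ (-6, -210273) mod (ℚ^×)²; places V = {2, 3, 5, 7, 11, 13, 17, 19, 23, 31, ∞}.
(a,b)_5: α=0, u≡1; β=2, v≡3 (mod 5); (1|5)=+1, (3|5)=-1; sign (−1)^0·+1^2·-1^0 = +1.
(a,b)_23: α=0, u≡19; β=-2, v≡4 (mod 23); (19|23)=-1, (4|23)=+1; sign (−1)^0·-1^-2·+1^0 = +1.
(a,b)_17: α=2, u≡10; β=1, v≡3 (mod 17); (10|17)=-1, (3|17)=-1; sign (−1)^0·-1^1·-1^2 = -1.
(a,b)_∞: sgn(-6)=−, sgn(-210273)=−, so -1.
(a,b)_31: α=0, u≡1; β=-1, v≡15 (mod 31); (1|31)=+1, (15|31)=-1; sign (−1)^0·+1^-1·-1^0 = +1.
(a,b)_3: α=9, u≡1; β=5, v≡1 (mod 3); (1|3)=+1, (1|3)=+1; sign (−1)^1·+1^5·+1^9 = -1.
(a,b)_7: α=0, u≡1; β=1, v≡6 (mod 7); (1|7)=+1, (6|7)=-1; sign (−1)^0·+1^1·-1^0 = +1.
(a,b)_13: α=2, u≡8; β=0, v≡2 (mod 13); (8|13)=-1, (2|13)=-1; sign (−1)^0·-1^0·-1^2 = +1.
(a,b)_11: α=-4, u≡5; β=0, v≡1 (mod 11); (5|11)=+1, (1|11)=+1; sign (−1)^0·+1^0·+1^-4 = +1.
(a,b)_19: α=2, u≡15; β=1, v≡10 (mod 19); (15|19)=-1, (10|19)=-1; sign (−1)^0·-1^1·-1^2 = -1.
(a,b)_2: α=11, β=4; u≡5, v≡7 (mod 8); ε(u)ε(v)=0·1, αω(v)=11·0, βω(u)=4·1; sum ≡ 0  ⇒  +1.
|Ram(-6, -210273)| = 4, even; anisotropic at {3, 17, 19, ∞}.

[3, 17, 19, inf]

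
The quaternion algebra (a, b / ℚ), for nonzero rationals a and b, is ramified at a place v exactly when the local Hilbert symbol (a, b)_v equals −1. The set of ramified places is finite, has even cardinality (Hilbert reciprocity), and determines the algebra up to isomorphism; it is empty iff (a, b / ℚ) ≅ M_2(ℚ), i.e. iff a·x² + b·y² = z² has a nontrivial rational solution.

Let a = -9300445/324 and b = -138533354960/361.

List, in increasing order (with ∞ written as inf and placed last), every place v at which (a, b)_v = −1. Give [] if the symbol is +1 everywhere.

[2, 5, 11, 13, 17, inf]

(a, b) ≡ (-189805, -85085) mod (ℚ^×)²; places V = {2, 3, 5, 7, 11, 13, 17, 19, 29, ∞}.
(a,b)_3: α=-4, u≡2; β=0, v≡1 (mod 3); (2|3)=-1, (1|3)=+1; sign (−1)^0·-1^0·+1^-4 = +1.
(a,b)_11: α=1, u≡4; β=3, v≡3 (mod 11); (4|11)=+1, (3|11)=+1; sign (−1)^1·+1^3·+1^1 = -1.
(a,b)_19: α=0, u≡17; β=-2, v≡11 (mod 19); (17|19)=+1, (11|19)=+1; sign (−1)^0·+1^-2·+1^0 = +1.
(a,b)_29: α=1, u≡7; β=2, v≡24 (mod 29); (7|29)=+1, (24|29)=+1; sign (−1)^0·+1^2·+1^1 = +1.
(a,b)_17: α=1, u≡9; β=1, v≡11 (mod 17); (9|17)=+1, (11|17)=-1; sign (−1)^0·+1^1·-1^1 = -1.
(a,b)_7: α=3, u≡5; β=1, v≡4 (mod 7); (5|7)=-1, (4|7)=+1; sign (−1)^1·-1^1·+1^3 = +1.
(a,b)_2: α=-2, β=4; u≡3, v≡3 (mod 8); ε(u)ε(v)=1·1, αω(v)=-2·1, βω(u)=4·1; sum ≡ 1  ⇒  -1.
(a,b)_5: α=1, u≡4; β=1, v≡3 (mod 5); (4|5)=+1, (3|5)=-1; sign (−1)^0·+1^1·-1^1 = -1.
(a,b)_13: α=0, u≡11; β=1, v≡8 (mod 13); (11|13)=-1, (8|13)=-1; sign (−1)^0·-1^1·-1^0 = -1.
(a,b)_∞: sgn(-189805)=−, sgn(-85085)=−, so -1.
Ram(-189805, -85085) = {2, 5, 11, 13, 17, ∞}; no ℚ_2-point on the conic.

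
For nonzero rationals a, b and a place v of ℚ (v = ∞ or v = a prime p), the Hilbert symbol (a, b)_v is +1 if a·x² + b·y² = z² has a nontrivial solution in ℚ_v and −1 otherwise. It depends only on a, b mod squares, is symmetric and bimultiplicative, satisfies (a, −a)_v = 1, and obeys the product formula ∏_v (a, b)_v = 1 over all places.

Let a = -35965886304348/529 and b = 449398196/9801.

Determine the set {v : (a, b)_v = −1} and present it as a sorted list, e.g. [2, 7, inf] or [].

Mod squares: a ≡ -44863, b ≡ 221. Check v ∈ {∞, 2, 3, 7, 11, 13, 17, 23, 29, 31}.
v=11: a=11^4·(≡10), b=11^-2·(≡4) mod 11; (10|11)=-1, (4|11)=+1; (−1)^{4·-2·5}·(-1)^-2·(+1)^4 = +1.
v=∞: -44863 < 0 and 221 > 0  ⇒  (a,b)_∞ = +1.
v=31: a=31^0·(≡9), b=31^2·(≡25) mod 31; (9|31)=+1, (25|31)=+1; (−1)^{0·2·15}·(+1)^2·(+1)^0 = +1.
v=7: a=7^1·(≡6), b=7^0·(≡2) mod 7; (6|7)=-1, (2|7)=+1; (−1)^{1·0·3}·(-1)^0·(+1)^1 = +1.
v=29: a=29^1·(≡27), b=29^0·(≡14) mod 29; (27|29)=-1, (14|29)=-1; (−1)^{1·0·14}·(-1)^0·(-1)^1 = -1.
v=2: v_2(a)=2, v_2(b)=2; units ≡ 1, 5 (mod 8); ε·ε+αω+βω = 0·0+2·1+2·0 ≡ 0  ⇒  (a,b)_2 = +1.
v=23: a=23^-2·(≡10), b=23^2·(≡14) mod 23; (10|23)=-1, (14|23)=-1; (−1)^{-2·2·11}·(-1)^2·(-1)^-2 = +1.
v=13: a=13^3·(≡2), b=13^1·(≡1) mod 13; (2|13)=-1, (1|13)=+1; (−1)^{3·1·6}·(-1)^1·(+1)^3 = -1.
v=17: a=17^1·(≡8), b=17^1·(≡2) mod 17; (8|17)=+1, (2|17)=+1; (−1)^{1·1·8}·(+1)^1·(+1)^1 = +1.
v=3: a=3^4·(≡2), b=3^-4·(≡2) mod 3; (2|3)=-1, (2|3)=-1; (−1)^{4·-4·1}·(-1)^-4·(-1)^4 = +1.
Ram(-44863, 221) = {13, 29}; no ℚ_13-point on the conic.

[13, 29]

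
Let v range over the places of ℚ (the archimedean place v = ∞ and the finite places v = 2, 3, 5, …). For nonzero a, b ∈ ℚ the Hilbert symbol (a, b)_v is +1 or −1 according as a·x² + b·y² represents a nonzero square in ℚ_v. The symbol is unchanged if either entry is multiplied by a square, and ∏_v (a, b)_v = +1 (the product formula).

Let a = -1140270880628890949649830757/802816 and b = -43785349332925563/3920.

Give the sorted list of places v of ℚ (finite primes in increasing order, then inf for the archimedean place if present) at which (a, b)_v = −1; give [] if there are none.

(a, b) ≡ (-20757, -697015) mod (ℚ^×)²; places V = {2, 3, 5, 7, 11, 17, 19, 23, 29, 37, ∞}.
(a,b)_19: α=2, u≡15; β=1, v≡11 (mod 19); (15|19)=-1, (11|19)=+1; sign (−1)^0·-1^1·+1^2 = -1.
(a,b)_5: α=0, u≡3; β=-1, v≡3 (mod 5); (3|5)=-1, (3|5)=-1; sign (−1)^0·-1^-1·-1^0 = -1.
(a,b)_23: α=2, u≡16; β=1, v≡9 (mod 23); (16|23)=+1, (9|23)=+1; sign (−1)^0·+1^1·+1^2 = +1.
(a,b)_37: α=3, u≡19; β=2, v≡21 (mod 37); (19|37)=-1, (21|37)=+1; sign (−1)^0·-1^2·+1^3 = +1.
(a,b)_3: α=11, u≡2; β=8, v≡2 (mod 3); (2|3)=-1, (2|3)=-1; sign (−1)^0·-1^8·-1^11 = -1.
(a,b)_11: α=5, u≡3; β=3, v≡6 (mod 11); (3|11)=+1, (6|11)=-1; sign (−1)^1·+1^3·-1^5 = +1.
(a,b)_∞: sgn(-20757)=−, sgn(-697015)=−, so -1.
(a,b)_7: α=-2, u≡5; β=-2, v≡5 (mod 7); (5|7)=-1, (5|7)=-1; sign (−1)^0·-1^-2·-1^-2 = +1.
(a,b)_17: α=3, u≡10; β=2, v≡2 (mod 17); (10|17)=-1, (2|17)=+1; sign (−1)^0·-1^2·+1^3 = +1.
(a,b)_29: α=2, u≡6; β=1, v≡25 (mod 29); (6|29)=+1, (25|29)=+1; sign (−1)^0·+1^1·+1^2 = +1.
(a,b)_2: α=-14, β=-4; u≡3, v≡1 (mod 8); ε(u)ε(v)=1·0, αω(v)=-14·0, βω(u)=-4·1; sum ≡ 0  ⇒  +1.
|Ram(-20757, -697015)| = 4, even; anisotropic at {3, 5, 19, ∞}.

[3, 5, 19, inf]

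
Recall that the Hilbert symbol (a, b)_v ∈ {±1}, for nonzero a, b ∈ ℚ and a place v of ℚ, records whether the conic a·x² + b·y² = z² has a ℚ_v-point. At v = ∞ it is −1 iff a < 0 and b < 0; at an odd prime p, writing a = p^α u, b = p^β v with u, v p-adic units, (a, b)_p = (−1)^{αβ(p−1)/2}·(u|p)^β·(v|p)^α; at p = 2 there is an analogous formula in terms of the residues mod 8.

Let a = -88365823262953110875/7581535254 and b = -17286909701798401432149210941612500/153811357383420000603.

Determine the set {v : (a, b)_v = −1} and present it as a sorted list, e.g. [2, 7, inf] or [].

[3, 11, 13, inf]

(a, b) ≡ (-210, -15015) mod (ℚ^×)²; places V = {2, 3, 5, 7, 11, 13, 17, 19, 31, 41, ∞}.
(a,b)_13: α=2, u≡7; β=3, v≡8 (mod 13); (7|13)=-1, (8|13)=-1; sign (−1)^0·-1^3·-1^2 = -1.
(a,b)_31: α=2, u≡25; β=4, v≡1 (mod 31); (25|31)=+1, (1|31)=+1; sign (−1)^0·+1^4·+1^2 = +1.
(a,b)_11: α=4, u≡6; β=7, v≡10 (mod 11); (6|11)=-1, (10|11)=-1; sign (−1)^0·-1^7·-1^4 = -1.
(a,b)_2: α=-1, β=2; u≡7, v≡1 (mod 8); ε(u)ε(v)=1·0, αω(v)=-1·0, βω(u)=2·0; sum ≡ 0  ⇒  +1.
(a,b)_5: α=3, u≡2; β=5, v≡3 (mod 5); (2|5)=-1, (3|5)=-1; sign (−1)^0·-1^5·-1^3 = +1.
(a,b)_17: α=-4, u≡6; β=-10, v≡8 (mod 17); (6|17)=-1, (8|17)=+1; sign (−1)^0·-1^-10·+1^-4 = +1.
(a,b)_∞: sgn(-210)=−, sgn(-15015)=−, so -1.
(a,b)_19: α=2, u≡18; β=2, v≡15 (mod 19); (18|19)=-1, (15|19)=-1; sign (−1)^0·-1^2·-1^2 = +1.
(a,b)_7: α=7, u≡3; β=13, v≡4 (mod 7); (3|7)=-1, (4|7)=+1; sign (−1)^1·-1^13·+1^7 = +1.
(a,b)_41: α=-2, u≡16; β=-4, v≡8 (mod 41); (16|41)=+1, (8|41)=+1; sign (−1)^0·+1^-4·+1^-2 = +1.
(a,b)_3: α=-3, u≡2; β=-3, v≡2 (mod 3); (2|3)=-1, (2|3)=-1; sign (−1)^1·-1^-3·-1^-3 = -1.
|Ram(-210, -15015)| = 4, even; anisotropic at {3, 11, 13, ∞}.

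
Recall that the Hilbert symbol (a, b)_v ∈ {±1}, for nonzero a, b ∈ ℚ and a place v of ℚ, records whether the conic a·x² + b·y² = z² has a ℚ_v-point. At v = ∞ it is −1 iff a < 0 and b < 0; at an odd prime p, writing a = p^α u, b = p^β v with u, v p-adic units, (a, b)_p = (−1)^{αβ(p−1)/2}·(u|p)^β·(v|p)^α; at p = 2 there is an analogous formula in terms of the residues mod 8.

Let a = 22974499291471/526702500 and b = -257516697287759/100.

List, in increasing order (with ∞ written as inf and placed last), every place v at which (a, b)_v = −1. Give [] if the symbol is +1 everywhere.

[13, 17]

(a, b) ≡ (5175079, -5255442801791) mod (ℚ^×)²; places V = {2, 3, 5, 7, 13, 17, 29, 31, 37, 41, 43, 47, 53, ∞}.
(a,b)_37: α=1, u≡21; β=1, v≡1 (mod 37); (21|37)=+1, (1|37)=+1; sign (−1)^0·+1^1·+1^1 = +1.
(a,b)_13: α=1, u≡3; β=1, v≡5 (mod 13); (3|13)=+1, (5|13)=-1; sign (−1)^0·+1^1·-1^1 = -1.
(a,b)_41: α=0, u≡10; β=1, v≡1 (mod 41); (10|41)=+1, (1|41)=+1; sign (−1)^0·+1^1·+1^0 = +1.
(a,b)_3: α=-6, u≡1; β=0, v≡1 (mod 3); (1|3)=+1, (1|3)=+1; sign (−1)^0·+1^0·+1^-6 = +1.
(a,b)_∞: sgn(5175079)=+, sgn(-5255442801791)=−, so +1.
(a,b)_5: α=-4, u≡4; β=-2, v≡4 (mod 5); (4|5)=+1, (4|5)=+1; sign (−1)^0·+1^-2·+1^-4 = +1.
(a,b)_53: α=1, u≡11; β=1, v≡10 (mod 53); (11|53)=+1, (10|53)=+1; sign (−1)^0·+1^1·+1^1 = +1.
(a,b)_7: α=5, u≡3; β=3, v≡2 (mod 7); (3|7)=-1, (2|7)=+1; sign (−1)^1·-1^3·+1^5 = +1.
(a,b)_2: α=-2, β=-2; u≡7, v≡1 (mod 8); ε(u)ε(v)=1·0, αω(v)=-2·0, βω(u)=-2·0; sum ≡ 0  ⇒  +1.
(a,b)_17: α=-2, u≡5; β=1, v≡7 (mod 17); (5|17)=-1, (7|17)=-1; sign (−1)^0·-1^1·-1^-2 = -1.
(a,b)_47: α=0, u≡24; β=1, v≡13 (mod 47); (24|47)=+1, (13|47)=-1; sign (−1)^0·+1^1·-1^0 = +1.
(a,b)_29: α=1, u≡19; β=1, v≡21 (mod 29); (19|29)=-1, (21|29)=-1; sign (−1)^0·-1^1·-1^1 = +1.
(a,b)_43: α=2, u≡18; β=0, v≡31 (mod 43); (18|43)=-1, (31|43)=+1; sign (−1)^0·-1^0·+1^2 = +1.
(a,b)_31: α=0, u≡9; β=1, v≡25 (mod 31); (9|31)=+1, (25|31)=+1; sign (−1)^0·+1^1·+1^0 = +1.
|Ram(5175079, -5255442801791)| = 2, even; anisotropic at {13, 17}.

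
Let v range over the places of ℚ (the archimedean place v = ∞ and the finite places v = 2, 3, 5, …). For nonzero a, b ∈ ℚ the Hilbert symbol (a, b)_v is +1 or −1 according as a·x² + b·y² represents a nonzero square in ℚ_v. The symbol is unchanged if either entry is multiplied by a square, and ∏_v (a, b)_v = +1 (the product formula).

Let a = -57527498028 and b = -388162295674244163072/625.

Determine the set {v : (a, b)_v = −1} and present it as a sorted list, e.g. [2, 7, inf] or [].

[2, 13, 37, inf]

Mod squares: a ≡ -1443, b ≡ -902. Check v ∈ {∞, 2, 3, 5, 7, 11, 13, 37, 41}.
v=41: a=41^2·(≡20), b=41^3·(≡22) mod 41; (20|41)=+1, (22|41)=-1; (−1)^{2·3·20}·(+1)^3·(-1)^2 = +1.
v=∞: -1443 < 0 and -902 < 0  ⇒  (a,b)_∞ = -1.
v=11: a=11^2·(≡3), b=11^3·(≡10) mod 11; (3|11)=+1, (10|11)=-1; (−1)^{2·3·5}·(+1)^3·(-1)^2 = +1.
v=13: a=13^1·(≡5), b=13^2·(≡8) mod 13; (5|13)=-1, (8|13)=-1; (−1)^{1·2·6}·(-1)^2·(-1)^1 = -1.
v=2: v_2(a)=2, v_2(b)=9; units ≡ 5, 5 (mod 8); ε·ε+αω+βω = 0·0+2·1+9·1 ≡ 1  ⇒  (a,b)_2 = -1.
v=3: a=3^1·(≡2), b=3^6·(≡1) mod 3; (2|3)=-1, (1|3)=+1; (−1)^{1·6·1}·(-1)^6·(+1)^1 = +1.
v=7: a=7^2·(≡6), b=7^2·(≡2) mod 7; (6|7)=-1, (2|7)=+1; (−1)^{2·2·3}·(-1)^2·(+1)^2 = +1.
v=5: a=5^0·(≡2), b=5^-4·(≡3) mod 5; (2|5)=-1, (3|5)=-1; (−1)^{0·-4·2}·(-1)^-4·(-1)^0 = +1.
v=37: a=37^1·(≡32), b=37^2·(≡29) mod 37; (32|37)=-1, (29|37)=-1; (−1)^{1·2·18}·(-1)^2·(-1)^1 = -1.
Ram(-1443, -902) = {2, 13, 37, ∞}; no ℚ_2-point on the conic.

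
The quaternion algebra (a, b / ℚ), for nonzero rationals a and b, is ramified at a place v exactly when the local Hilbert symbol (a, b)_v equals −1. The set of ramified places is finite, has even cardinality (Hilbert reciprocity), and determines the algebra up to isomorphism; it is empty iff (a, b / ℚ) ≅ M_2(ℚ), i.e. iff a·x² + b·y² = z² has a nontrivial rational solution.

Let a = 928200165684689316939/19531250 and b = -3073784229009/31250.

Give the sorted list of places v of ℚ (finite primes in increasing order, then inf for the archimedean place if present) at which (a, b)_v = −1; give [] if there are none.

(a, b) ≡ (2262, -4805938) mod (ℚ^×)²; places V = {2, 3, 5, 13, 29, 41, 43, 47, ∞}.
(a,b)_3: α=1, u≡1; β=2, v≡2 (mod 3); (1|3)=+1, (2|3)=-1; sign (−1)^0·+1^2·-1^1 = -1.
(a,b)_13: α=3, u≡6; β=2, v≡2 (mod 13); (6|13)=-1, (2|13)=-1; sign (−1)^0·-1^2·-1^3 = -1.
(a,b)_2: α=-1, β=-1; u≡3, v≡7 (mod 8); ε(u)ε(v)=1·1, αω(v)=-1·0, βω(u)=-1·1; sum ≡ 0  ⇒  +1.
(a,b)_43: α=2, u≡19; β=1, v≡32 (mod 43); (19|43)=-1, (32|43)=-1; sign (−1)^0·-1^1·-1^2 = -1.
(a,b)_41: α=2, u≡13; β=1, v≡36 (mod 41); (13|41)=-1, (36|41)=+1; sign (−1)^0·-1^1·+1^2 = -1.
(a,b)_∞: sgn(2262)=+, sgn(-4805938)=−, so +1.
(a,b)_29: α=5, u≡7; β=3, v≡28 (mod 29); (7|29)=+1, (28|29)=+1; sign (−1)^0·+1^3·+1^5 = +1.
(a,b)_47: α=2, u≡16; β=1, v≡12 (mod 47); (16|47)=+1, (12|47)=+1; sign (−1)^0·+1^1·+1^2 = +1.
(a,b)_5: α=-10, u≡2; β=-6, v≡3 (mod 5); (2|5)=-1, (3|5)=-1; sign (−1)^0·-1^-6·-1^-10 = +1.
(2262, -4805938 / ℚ) ramifies at {3, 13, 41, 43}: a division algebra.

[3, 13, 41, 43]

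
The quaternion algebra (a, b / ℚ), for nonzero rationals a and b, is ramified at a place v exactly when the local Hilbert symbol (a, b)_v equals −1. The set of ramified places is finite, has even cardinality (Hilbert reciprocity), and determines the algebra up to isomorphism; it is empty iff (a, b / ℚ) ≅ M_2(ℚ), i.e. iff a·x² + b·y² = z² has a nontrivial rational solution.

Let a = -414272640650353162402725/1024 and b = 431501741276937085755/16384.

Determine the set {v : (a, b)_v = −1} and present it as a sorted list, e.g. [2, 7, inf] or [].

[2, 7, 13, 19]

Mod squares: a ≡ -429, b ≡ 1995. Check v ∈ {∞, 2, 3, 5, 7, 11, 13, 19}.
v=19: a=19^4·(≡8), b=19^5·(≡18) mod 19; (8|19)=-1, (18|19)=-1; (−1)^{4·5·9}·(-1)^5·(-1)^4 = -1.
v=11: a=11^3·(≡3), b=11^4·(≡1) mod 11; (3|11)=+1, (1|11)=+1; (−1)^{3·4·5}·(+1)^4·(+1)^3 = +1.
v=13: a=13^5·(≡6), b=13^4·(≡6) mod 13; (6|13)=-1, (6|13)=-1; (−1)^{5·4·6}·(-1)^4·(-1)^5 = -1.
v=5: a=5^2·(≡4), b=5^1·(≡4) mod 5; (4|5)=+1, (4|5)=+1; (−1)^{2·1·2}·(+1)^1·(+1)^2 = +1.
v=∞: -429 < 0 and 1995 > 0  ⇒  (a,b)_∞ = +1.
v=3: a=3^7·(≡1), b=3^5·(≡2) mod 3; (1|3)=+1, (2|3)=-1; (−1)^{7·5·1}·(+1)^5·(-1)^7 = +1.
v=2: v_2(a)=-10, v_2(b)=-14; units ≡ 3, 3 (mod 8); ε·ε+αω+βω = 1·1+-10·1+-14·1 ≡ 1  ⇒  (a,b)_2 = -1.
v=7: a=7^6·(≡5), b=7^3·(≡5) mod 7; (5|7)=-1, (5|7)=-1; (−1)^{6·3·3}·(-1)^3·(-1)^6 = -1.
(-429, 1995 / ℚ) ramifies at {2, 7, 13, 19}: a division algebra.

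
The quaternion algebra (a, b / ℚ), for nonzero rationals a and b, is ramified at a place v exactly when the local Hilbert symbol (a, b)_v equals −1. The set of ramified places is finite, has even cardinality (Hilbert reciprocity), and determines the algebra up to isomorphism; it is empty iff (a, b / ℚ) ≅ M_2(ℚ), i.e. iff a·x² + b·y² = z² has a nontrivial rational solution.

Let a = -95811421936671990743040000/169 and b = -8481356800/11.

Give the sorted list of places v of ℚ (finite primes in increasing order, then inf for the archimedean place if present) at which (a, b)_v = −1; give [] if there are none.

[7, 11, 53, inf]

(a, b) ≡ (-154, -3644333) mod (ℚ^×)²; places V = {2, 3, 5, 7, 11, 13, 19, 31, 47, 53, ∞}.
(a,b)_19: α=2, u≡17; β=1, v≡17 (mod 19); (17|19)=+1, (17|19)=+1; sign (−1)^0·+1^1·+1^2 = +1.
(a,b)_31: α=2, u≡5; β=0, v≡23 (mod 31); (5|31)=+1, (23|31)=-1; sign (−1)^0·+1^0·-1^2 = +1.
(a,b)_2: α=21, β=10; u≡3, v≡3 (mod 8); ε(u)ε(v)=1·1, αω(v)=21·1, βω(u)=10·1; sum ≡ 0  ⇒  +1.
(a,b)_11: α=1, u≡8; β=-1, v≡7 (mod 11); (8|11)=-1, (7|11)=-1; sign (−1)^1·-1^-1·-1^1 = -1.
(a,b)_47: α=2, u≡8; β=1, v≡20 (mod 47); (8|47)=+1, (20|47)=-1; sign (−1)^0·+1^1·-1^2 = +1.
(a,b)_5: α=4, u≡4; β=2, v≡3 (mod 5); (4|5)=+1, (3|5)=-1; sign (−1)^0·+1^2·-1^4 = +1.
(a,b)_7: α=3, u≡5; β=1, v≡3 (mod 7); (5|7)=-1, (3|7)=-1; sign (−1)^1·-1^1·-1^3 = -1.
(a,b)_53: α=2, u≡45; β=1, v≡34 (mod 53); (45|53)=-1, (34|53)=-1; sign (−1)^0·-1^1·-1^2 = -1.
(a,b)_∞: sgn(-154)=−, sgn(-3644333)=−, so -1.
(a,b)_3: α=2, u≡2; β=0, v≡1 (mod 3); (2|3)=-1, (1|3)=+1; sign (−1)^0·-1^0·+1^2 = +1.
(a,b)_13: α=-2, u≡2; β=0, v≡10 (mod 13); (2|13)=-1, (10|13)=+1; sign (−1)^0·-1^0·+1^-2 = +1.
|Ram(-154, -3644333)| = 4, even; anisotropic at {7, 11, 53, ∞}.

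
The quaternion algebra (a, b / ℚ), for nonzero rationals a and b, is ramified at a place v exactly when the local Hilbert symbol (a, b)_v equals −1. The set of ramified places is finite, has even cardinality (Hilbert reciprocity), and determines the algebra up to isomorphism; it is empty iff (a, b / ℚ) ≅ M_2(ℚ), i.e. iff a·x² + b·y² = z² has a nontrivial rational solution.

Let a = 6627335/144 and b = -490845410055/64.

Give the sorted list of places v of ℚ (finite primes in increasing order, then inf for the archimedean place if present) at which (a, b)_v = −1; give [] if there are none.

Mod squares: a ≡ 39215, b ≡ -56751695. Check v ∈ {∞, 2, 3, 5, 7, 11, 13, 17, 23, 29, 31}.
v=7: a=7^0·(≡2), b=7^1·(≡4) mod 7; (2|7)=+1, (4|7)=+1; (−1)^{0·1·3}·(+1)^1·(+1)^0 = +1.
v=∞: 39215 > 0 and -56751695 < 0  ⇒  (a,b)_∞ = +1.
v=3: a=3^-2·(≡2), b=3^2·(≡1) mod 3; (2|3)=-1, (1|3)=+1; (−1)^{-2·2·1}·(-1)^2·(+1)^-2 = +1.
v=31: a=31^1·(≡2), b=31^2·(≡7) mod 31; (2|31)=+1, (7|31)=+1; (−1)^{1·2·15}·(+1)^2·(+1)^1 = +1.
v=29: a=29^0·(≡6), b=29^1·(≡22) mod 29; (6|29)=+1, (22|29)=+1; (−1)^{0·1·14}·(+1)^1·(+1)^0 = +1.
v=11: a=11^1·(≡4), b=11^1·(≡10) mod 11; (4|11)=+1, (10|11)=-1; (−1)^{1·1·5}·(+1)^1·(-1)^1 = +1.
v=13: a=13^2·(≡7), b=13^1·(≡5) mod 13; (7|13)=-1, (5|13)=-1; (−1)^{2·1·6}·(-1)^1·(-1)^2 = -1.
v=23: a=23^1·(≡4), b=23^1·(≡5) mod 23; (4|23)=+1, (5|23)=-1; (−1)^{1·1·11}·(+1)^1·(-1)^1 = +1.
v=5: a=5^1·(≡3), b=5^1·(≡1) mod 5; (3|5)=-1, (1|5)=+1; (−1)^{1·1·2}·(-1)^1·(+1)^1 = -1.
v=2: v_2(a)=-4, v_2(b)=-6; units ≡ 7, 1 (mod 8); ε·ε+αω+βω = 1·0+-4·0+-6·0 ≡ 0  ⇒  (a,b)_2 = +1.
v=17: a=17^0·(≡9), b=17^1·(≡6) mod 17; (9|17)=+1, (6|17)=-1; (−1)^{0·1·8}·(+1)^1·(-1)^0 = +1.
|Ram(39215, -56751695)| = 2, even; anisotropic at {5, 13}.

[5, 13]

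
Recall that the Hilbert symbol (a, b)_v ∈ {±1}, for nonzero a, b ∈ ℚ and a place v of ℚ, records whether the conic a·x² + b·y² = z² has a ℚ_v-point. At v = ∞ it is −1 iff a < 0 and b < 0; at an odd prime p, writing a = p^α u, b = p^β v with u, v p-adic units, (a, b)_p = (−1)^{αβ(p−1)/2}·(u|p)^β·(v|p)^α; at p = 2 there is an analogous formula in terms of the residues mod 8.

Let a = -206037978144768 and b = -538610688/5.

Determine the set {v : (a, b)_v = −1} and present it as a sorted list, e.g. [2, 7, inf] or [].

[3, 5, 7, inf]

Mod squares: a ≡ -22, b ≡ -2415. Check v ∈ {∞, 2, 3, 5, 7, 11, 23}.
v=11: a=11^3·(≡1), b=11^2·(≡4) mod 11; (1|11)=+1, (4|11)=+1; (−1)^{3·2·5}·(+1)^2·(+1)^3 = +1.
v=7: a=7^2·(≡6), b=7^1·(≡3) mod 7; (6|7)=-1, (3|7)=-1; (−1)^{2·1·3}·(-1)^1·(-1)^2 = -1.
v=∞: -22 < 0 and -2415 < 0  ⇒  (a,b)_∞ = -1.
v=2: v_2(a)=13, v_2(b)=10; units ≡ 5, 1 (mod 8); ε·ε+αω+βω = 0·0+13·0+10·1 ≡ 0  ⇒  (a,b)_2 = +1.
v=3: a=3^6·(≡2), b=3^3·(≡2) mod 3; (2|3)=-1, (2|3)=-1; (−1)^{6·3·1}·(-1)^3·(-1)^6 = -1.
v=5: a=5^0·(≡2), b=5^-1·(≡2) mod 5; (2|5)=-1, (2|5)=-1; (−1)^{0·-1·2}·(-1)^-1·(-1)^0 = -1.
v=23: a=23^2·(≡1), b=23^1·(≡20) mod 23; (1|23)=+1, (20|23)=-1; (−1)^{2·1·11}·(+1)^1·(-1)^2 = +1.
|Ram(-22, -2415)| = 4, even; anisotropic at {3, 5, 7, ∞}.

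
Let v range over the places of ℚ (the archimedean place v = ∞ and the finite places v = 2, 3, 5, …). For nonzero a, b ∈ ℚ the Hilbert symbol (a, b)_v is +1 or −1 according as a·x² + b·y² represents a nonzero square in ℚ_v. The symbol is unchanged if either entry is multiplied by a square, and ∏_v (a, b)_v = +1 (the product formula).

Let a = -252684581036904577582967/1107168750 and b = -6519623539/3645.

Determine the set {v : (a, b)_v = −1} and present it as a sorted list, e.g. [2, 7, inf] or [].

[5, 19, 23, inf]

Mod squares: a ≡ -690, b ≡ -312455. Check v ∈ {∞, 2, 3, 5, 11, 13, 17, 19, 23}.
v=5: a=5^-5·(≡2), b=5^-1·(≡4) mod 5; (2|5)=-1, (4|5)=+1; (−1)^{-5·-1·2}·(-1)^-1·(+1)^-5 = -1.
v=3: a=3^-11·(≡1), b=3^-6·(≡1) mod 3; (1|3)=+1, (1|3)=+1; (−1)^{-11·-6·1}·(+1)^-6·(+1)^-11 = +1.
v=17: a=17^4·(≡6), b=17^2·(≡3) mod 17; (6|17)=-1, (3|17)=-1; (−1)^{4·2·8}·(-1)^2·(-1)^4 = +1.
v=2: v_2(a)=-1, v_2(b)=0; units ≡ 7, 1 (mod 8); ε·ε+αω+βω = 1·0+-1·0+0·0 ≡ 0  ⇒  (a,b)_2 = +1.
v=11: a=11^4·(≡9), b=11^1·(≡2) mod 11; (9|11)=+1, (2|11)=-1; (−1)^{4·1·5}·(+1)^1·(-1)^4 = +1.
v=∞: -690 < 0 and -312455 < 0  ⇒  (a,b)_∞ = -1.
v=19: a=19^8·(≡13), b=19^3·(≡9) mod 19; (13|19)=-1, (9|19)=+1; (−1)^{8·3·9}·(-1)^3·(+1)^8 = -1.
v=23: a=23^3·(≡18), b=23^1·(≡6) mod 23; (18|23)=+1, (6|23)=+1; (−1)^{3·1·11}·(+1)^1·(+1)^3 = -1.
v=13: a=13^0·(≡10), b=13^1·(≡5) mod 13; (10|13)=+1, (5|13)=-1; (−1)^{0·1·6}·(+1)^1·(-1)^0 = +1.
Ram(-690, -312455) = {5, 19, 23, ∞}; no ℚ_5-point on the conic.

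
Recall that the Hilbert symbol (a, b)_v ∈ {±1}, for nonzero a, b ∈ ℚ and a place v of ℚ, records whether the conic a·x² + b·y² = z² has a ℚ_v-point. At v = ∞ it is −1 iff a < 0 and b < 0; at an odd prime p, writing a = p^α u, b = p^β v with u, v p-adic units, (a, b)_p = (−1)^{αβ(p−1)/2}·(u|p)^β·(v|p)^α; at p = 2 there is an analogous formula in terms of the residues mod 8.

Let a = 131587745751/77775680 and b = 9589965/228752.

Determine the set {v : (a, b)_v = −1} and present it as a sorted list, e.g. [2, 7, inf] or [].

Mod squares: a ≡ 3795, b ≡ 451605. Check v ∈ {∞, 2, 3, 5, 7, 11, 17, 19, 23, 29}.
v=7: a=7^2·(≡4), b=7^1·(≡3) mod 7; (4|7)=+1, (3|7)=-1; (−1)^{2·1·3}·(+1)^1·(-1)^2 = +1.
v=23: a=23^1·(≡2), b=23^1·(≡2) mod 23; (2|23)=+1, (2|23)=+1; (−1)^{1·1·11}·(+1)^1·(+1)^1 = -1.
v=∞: 3795 > 0 and 451605 > 0  ⇒  (a,b)_∞ = +1.
v=3: a=3^5·(≡2), b=3^1·(≡1) mod 3; (2|3)=-1, (1|3)=+1; (−1)^{5·1·1}·(-1)^1·(+1)^5 = +1.
v=17: a=17^-2·(≡16), b=17^-1·(≡3) mod 17; (16|17)=+1, (3|17)=-1; (−1)^{-2·-1·8}·(+1)^-1·(-1)^-2 = +1.
v=2: v_2(a)=-6, v_2(b)=-4; units ≡ 3, 5 (mod 8); ε·ε+αω+βω = 1·0+-6·1+-4·1 ≡ 0  ⇒  (a,b)_2 = +1.
v=5: a=5^-1·(≡1), b=5^1·(≡4) mod 5; (1|5)=+1, (4|5)=+1; (−1)^{-1·1·2}·(+1)^1·(+1)^-1 = +1.
v=29: a=29^-2·(≡24), b=29^-2·(≡17) mod 29; (24|29)=+1, (17|29)=-1; (−1)^{-2·-2·14}·(+1)^-2·(-1)^-2 = +1.
v=11: a=11^3·(≡3), b=11^1·(≡3) mod 11; (3|11)=+1, (3|11)=+1; (−1)^{3·1·5}·(+1)^1·(+1)^3 = -1.
v=19: a=19^2·(≡8), b=19^2·(≡2) mod 19; (8|19)=-1, (2|19)=-1; (−1)^{2·2·9}·(-1)^2·(-1)^2 = +1.
|Ram(3795, 451605)| = 2, even; anisotropic at {11, 23}.

[11, 23]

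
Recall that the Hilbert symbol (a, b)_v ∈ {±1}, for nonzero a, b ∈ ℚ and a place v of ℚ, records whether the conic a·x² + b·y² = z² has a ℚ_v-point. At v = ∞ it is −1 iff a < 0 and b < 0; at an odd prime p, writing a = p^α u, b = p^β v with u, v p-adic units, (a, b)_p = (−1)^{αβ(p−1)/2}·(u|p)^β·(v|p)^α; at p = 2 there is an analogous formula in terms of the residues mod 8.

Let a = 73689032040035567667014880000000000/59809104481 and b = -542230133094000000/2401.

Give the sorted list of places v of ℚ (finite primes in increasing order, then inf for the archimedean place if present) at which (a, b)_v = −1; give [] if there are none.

Mod squares: a ≡ 1443, b ≡ -28934. Check v ∈ {∞, 2, 3, 5, 7, 13, 17, 23, 31, 37}.
v=7: a=7^-6·(≡1), b=7^-4·(≡1) mod 7; (1|7)=+1, (1|7)=+1; (−1)^{-6·-4·3}·(+1)^-4·(+1)^-6 = +1.
v=∞: 1443 > 0 and -28934 < 0  ⇒  (a,b)_∞ = +1.
v=23: a=23^-2·(≡21), b=23^1·(≡17) mod 23; (21|23)=-1, (17|23)=-1; (−1)^{-2·1·11}·(-1)^1·(-1)^-2 = -1.
v=2: v_2(a)=14, v_2(b)=7; units ≡ 3, 5 (mod 8); ε·ε+αω+βω = 1·0+14·1+7·1 ≡ 1  ⇒  (a,b)_2 = -1.
v=31: a=31^-2·(≡23), b=31^0·(≡18) mod 31; (23|31)=-1, (18|31)=+1; (−1)^{-2·0·15}·(-1)^0·(+1)^-2 = +1.
v=5: a=5^10·(≡2), b=5^6·(≡4) mod 5; (2|5)=-1, (4|5)=+1; (−1)^{10·6·2}·(-1)^6·(+1)^10 = +1.
v=37: a=37^5·(≡29), b=37^3·(≡8) mod 37; (29|37)=-1, (8|37)=-1; (−1)^{5·3·18}·(-1)^3·(-1)^5 = +1.
v=3: a=3^21·(≡1), b=3^4·(≡1) mod 3; (1|3)=+1, (1|3)=+1; (−1)^{21·4·1}·(+1)^4·(+1)^21 = +1.
v=17: a=17^2·(≡8), b=17^1·(≡8) mod 17; (8|17)=+1, (8|17)=+1; (−1)^{2·1·8}·(+1)^1·(+1)^2 = +1.
v=13: a=13^3·(≡8), b=13^2·(≡1) mod 13; (8|13)=-1, (1|13)=+1; (−1)^{3·2·6}·(-1)^2·(+1)^3 = +1.
(1443, -28934 / ℚ) ramifies at {2, 23}: a division algebra.

[2, 23]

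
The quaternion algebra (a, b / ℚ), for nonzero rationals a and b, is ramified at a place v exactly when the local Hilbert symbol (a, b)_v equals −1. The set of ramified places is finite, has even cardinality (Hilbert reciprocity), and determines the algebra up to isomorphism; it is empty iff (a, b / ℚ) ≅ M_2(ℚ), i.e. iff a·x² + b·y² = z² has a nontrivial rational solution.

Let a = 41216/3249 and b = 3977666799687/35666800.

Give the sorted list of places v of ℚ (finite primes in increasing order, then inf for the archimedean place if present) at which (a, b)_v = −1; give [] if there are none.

Mod squares: a ≡ 161, b ≡ 5681. Check v ∈ {∞, 2, 3, 5, 7, 13, 19, 23, 41}.
v=∞: 161 > 0 and 5681 > 0  ⇒  (a,b)_∞ = +1.
v=3: a=3^-2·(≡2), b=3^4·(≡2) mod 3; (2|3)=-1, (2|3)=-1; (−1)^{-2·4·1}·(-1)^4·(-1)^-2 = +1.
v=13: a=13^0·(≡7), b=13^-1·(≡11) mod 13; (7|13)=-1, (11|13)=-1; (−1)^{0·-1·6}·(-1)^-1·(-1)^0 = -1.
v=19: a=19^-2·(≡9), b=19^-3·(≡3) mod 19; (9|19)=+1, (3|19)=-1; (−1)^{-2·-3·9}·(+1)^-3·(-1)^-2 = +1.
v=5: a=5^0·(≡4), b=5^-2·(≡1) mod 5; (4|5)=+1, (1|5)=+1; (−1)^{0·-2·2}·(+1)^-2·(+1)^0 = +1.
v=23: a=23^1·(≡15), b=23^3·(≡17) mod 23; (15|23)=-1, (17|23)=-1; (−1)^{1·3·11}·(-1)^3·(-1)^1 = -1.
v=2: v_2(a)=8, v_2(b)=-4; units ≡ 1, 1 (mod 8); ε·ε+αω+βω = 0·0+8·0+-4·0 ≡ 0  ⇒  (a,b)_2 = +1.
v=7: a=7^1·(≡1), b=7^4·(≡4) mod 7; (1|7)=+1, (4|7)=+1; (−1)^{1·4·3}·(+1)^4·(+1)^1 = +1.
v=41: a=41^0·(≡38), b=41^2·(≡8) mod 41; (38|41)=-1, (8|41)=+1; (−1)^{0·2·20}·(-1)^2·(+1)^0 = +1.
Ram(161, 5681) = {13, 23}; no ℚ_13-point on the conic.

[13, 23]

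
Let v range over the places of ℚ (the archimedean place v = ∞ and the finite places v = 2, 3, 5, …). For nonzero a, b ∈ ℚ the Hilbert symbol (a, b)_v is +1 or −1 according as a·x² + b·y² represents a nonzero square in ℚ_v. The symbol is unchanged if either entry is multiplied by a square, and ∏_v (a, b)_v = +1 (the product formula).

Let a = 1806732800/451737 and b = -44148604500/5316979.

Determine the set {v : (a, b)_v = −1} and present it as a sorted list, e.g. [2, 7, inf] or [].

Mod squares: a ≡ 25806, b ≡ -95095. Check v ∈ {∞, 2, 3, 5, 7, 11, 13, 17, 19, 23}.
v=17: a=17^1·(≡6), b=17^0·(≡10) mod 17; (6|17)=-1, (10|17)=-1; (−1)^{1·0·8}·(-1)^0·(-1)^1 = -1.
v=19: a=19^2·(≡4), b=19^-1·(≡6) mod 19; (4|19)=+1, (6|19)=+1; (−1)^{2·-1·9}·(+1)^-1·(+1)^2 = +1.
v=11: a=11^-1·(≡1), b=11^3·(≡4) mod 11; (1|11)=+1, (4|11)=+1; (−1)^{-1·3·5}·(+1)^3·(+1)^-1 = -1.
v=23: a=23^1·(≡8), b=23^-4·(≡20) mod 23; (8|23)=+1, (20|23)=-1; (−1)^{1·-4·11}·(+1)^-4·(-1)^1 = -1.
v=7: a=7^0·(≡2), b=7^1·(≡1) mod 7; (2|7)=+1, (1|7)=+1; (−1)^{0·1·3}·(+1)^1·(+1)^0 = +1.
v=2: v_2(a)=9, v_2(b)=2; units ≡ 7, 1 (mod 8); ε·ε+αω+βω = 1·0+9·0+2·0 ≡ 0  ⇒  (a,b)_2 = +1.
v=13: a=13^-2·(≡10), b=13^1·(≡10) mod 13; (10|13)=+1, (10|13)=+1; (−1)^{-2·1·6}·(+1)^1·(+1)^-2 = +1.
v=5: a=5^2·(≡1), b=5^3·(≡1) mod 5; (1|5)=+1, (1|5)=+1; (−1)^{2·3·2}·(+1)^3·(+1)^2 = +1.
v=3: a=3^-5·(≡1), b=3^6·(≡2) mod 3; (1|3)=+1, (2|3)=-1; (−1)^{-5·6·1}·(+1)^6·(-1)^-5 = -1.
v=∞: 25806 > 0 and -95095 < 0  ⇒  (a,b)_∞ = +1.
|Ram(25806, -95095)| = 4, even; anisotropic at {3, 11, 17, 23}.

[3, 11, 17, 23]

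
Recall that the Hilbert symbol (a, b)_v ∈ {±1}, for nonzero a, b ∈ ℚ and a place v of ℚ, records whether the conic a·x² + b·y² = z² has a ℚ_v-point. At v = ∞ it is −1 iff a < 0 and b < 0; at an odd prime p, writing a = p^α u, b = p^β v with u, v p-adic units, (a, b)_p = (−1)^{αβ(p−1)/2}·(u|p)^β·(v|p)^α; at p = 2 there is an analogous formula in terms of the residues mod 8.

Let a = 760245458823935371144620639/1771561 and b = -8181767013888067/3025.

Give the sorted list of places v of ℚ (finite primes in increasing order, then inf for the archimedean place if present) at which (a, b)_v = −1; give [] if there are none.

[]

Mod squares: a ≡ 24679, b ≡ -46483. Check v ∈ {∞, 2, 3, 5, 11, 17, 23, 29, 37, 43, 47}.
v=29: a=29^3·(≡14), b=29^2·(≡20) mod 29; (14|29)=-1, (20|29)=+1; (−1)^{3·2·14}·(-1)^2·(+1)^3 = +1.
v=2: v_2(a)=0, v_2(b)=0; units ≡ 7, 5 (mod 8); ε·ε+αω+βω = 1·0+0·1+0·0 ≡ 0  ⇒  (a,b)_2 = +1.
v=23: a=23^5·(≡7), b=23^3·(≡1) mod 23; (7|23)=-1, (1|23)=+1; (−1)^{5·3·11}·(-1)^3·(+1)^5 = +1.
v=37: a=37^3·(≡28), b=37^2·(≡12) mod 37; (28|37)=+1, (12|37)=+1; (−1)^{3·2·18}·(+1)^2·(+1)^3 = +1.
v=43: a=43^2·(≡40), b=43^1·(≡26) mod 43; (40|43)=+1, (26|43)=-1; (−1)^{2·1·21}·(+1)^1·(-1)^2 = +1.
v=5: a=5^0·(≡4), b=5^-2·(≡3) mod 5; (4|5)=+1, (3|5)=-1; (−1)^{0·-2·2}·(+1)^-2·(-1)^0 = +1.
v=∞: 24679 > 0 and -46483 < 0  ⇒  (a,b)_∞ = +1.
v=17: a=17^2·(≡7), b=17^2·(≡6) mod 17; (7|17)=-1, (6|17)=-1; (−1)^{2·2·8}·(-1)^2·(-1)^2 = +1.
v=3: a=3^4·(≡1), b=3^0·(≡2) mod 3; (1|3)=+1, (2|3)=-1; (−1)^{4·0·1}·(+1)^0·(-1)^4 = +1.
v=47: a=47^2·(≡36), b=47^1·(≡20) mod 47; (36|47)=+1, (20|47)=-1; (−1)^{2·1·23}·(+1)^1·(-1)^2 = +1.
v=11: a=11^-6·(≡8), b=11^-2·(≡9) mod 11; (8|11)=-1, (9|11)=+1; (−1)^{-6·-2·5}·(-1)^-2·(+1)^-6 = +1.
Ram(a, b) = ∅: the form 24679·x² + -46483·y² − z² is isotropic over every ℚ_v, so by Hasse–Minkowski it is isotropic over ℚ.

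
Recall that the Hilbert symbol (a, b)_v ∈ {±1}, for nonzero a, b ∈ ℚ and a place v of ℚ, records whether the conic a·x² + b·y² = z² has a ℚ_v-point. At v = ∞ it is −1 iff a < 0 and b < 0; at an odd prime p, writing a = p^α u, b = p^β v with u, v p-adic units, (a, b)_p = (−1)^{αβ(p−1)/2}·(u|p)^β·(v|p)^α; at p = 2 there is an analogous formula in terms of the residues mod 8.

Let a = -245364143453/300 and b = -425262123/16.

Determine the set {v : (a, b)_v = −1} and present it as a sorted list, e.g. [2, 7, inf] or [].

(a, b) ≡ (-8151, -390507) mod (ℚ^×)²; places V = {2, 3, 5, 11, 13, 17, 19, 31, 43, ∞}.
(a,b)_13: α=3, u≡4; β=1, v≡9 (mod 13); (4|13)=+1, (9|13)=+1; sign (−1)^0·+1^1·+1^3 = +1.
(a,b)_∞: sgn(-8151)=−, sgn(-390507)=−, so -1.
(a,b)_3: α=-1, u≡1; β=3, v≡1 (mod 3); (1|3)=+1, (1|3)=+1; sign (−1)^1·+1^3·+1^-1 = -1.
(a,b)_17: α=2, u≡15; β=1, v≡4 (mod 17); (15|17)=+1, (4|17)=+1; sign (−1)^0·+1^1·+1^2 = +1.
(a,b)_31: α=0, u≡20; β=1, v≡5 (mod 31); (20|31)=+1, (5|31)=+1; sign (−1)^0·+1^1·+1^0 = +1.
(a,b)_2: α=-2, β=-4; u≡1, v≡5 (mod 8); ε(u)ε(v)=0·0, αω(v)=-2·1, βω(u)=-4·0; sum ≡ 0  ⇒  +1.
(a,b)_11: α=1, u≡2; β=2, v≡5 (mod 11); (2|11)=-1, (5|11)=+1; sign (−1)^0·-1^2·+1^1 = +1.
(a,b)_43: α=2, u≡30; β=0, v≡22 (mod 43); (30|43)=-1, (22|43)=-1; sign (−1)^0·-1^0·-1^2 = +1.
(a,b)_5: α=-2, u≡1; β=0, v≡2 (mod 5); (1|5)=+1, (2|5)=-1; sign (−1)^0·+1^0·-1^-2 = +1.
(a,b)_19: α=1, u≡13; β=1, v≡9 (mod 19); (13|19)=-1, (9|19)=+1; sign (−1)^1·-1^1·+1^1 = +1.
(-8151, -390507 / ℚ) ramifies at {3, ∞}: a division algebra.

[3, inf]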